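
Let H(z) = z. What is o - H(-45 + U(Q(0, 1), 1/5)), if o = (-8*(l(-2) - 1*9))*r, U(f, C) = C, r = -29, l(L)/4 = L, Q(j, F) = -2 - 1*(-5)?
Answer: -19496/5 ≈ -3899.2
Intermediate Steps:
Q(j, F) = 3 (Q(j, F) = -2 + 5 = 3)
l(L) = 4*L
o = -3944 (o = -8*(4*(-2) - 1*9)*(-29) = -8*(-8 - 9)*(-29) = -8*(-17)*(-29) = 136*(-29) = -3944)
o - H(-45 + U(Q(0, 1), 1/5)) = -3944 - (-45 + 1/5) = -3944 - 1*(-224/5) = -3944 + 224/5 = -19496/5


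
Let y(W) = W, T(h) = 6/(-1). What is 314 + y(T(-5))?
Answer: 308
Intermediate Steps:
T(h) = -6 (T(h) = 6*(-1) = -6)
314 + y(T(-5)) = 314 - 6 = 308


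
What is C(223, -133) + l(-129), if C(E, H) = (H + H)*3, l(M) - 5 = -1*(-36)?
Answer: -757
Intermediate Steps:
l(M) = 41 (l(M) = 5 - 1*(-36) = 5 + 36 = 41)
C(E, H) = 6*H (C(E, H) = (2*H)*3 = 6*H)
C(223, -133) + l(-129) = 6*(-133) + 41 = -798 + 41 = -757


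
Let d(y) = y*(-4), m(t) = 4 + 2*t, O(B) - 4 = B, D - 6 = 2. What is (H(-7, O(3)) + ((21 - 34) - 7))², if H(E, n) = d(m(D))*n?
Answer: 336400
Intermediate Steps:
D = 8 (D = 6 + 2 = 8)
O(B) = 4 + B
d(y) = -4*y
H(E, n) = -80*n (H(E, n) = (-4*(4 + 2*8))*n = (-4*(4 + 16))*n = (-4*20)*n = -80*n)
(H(-7, O(3)) + ((21 - 34) - 7))² = (-80*(4 + 3) + ((21 - 34) - 7))² = (-80*7 + (-13 - 7))² = (-560 - 20)² = (-580)² = 336400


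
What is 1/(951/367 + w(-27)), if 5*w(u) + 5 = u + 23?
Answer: 1835/1452 ≈ 1.2638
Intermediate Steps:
w(u) = 18/5 + u/5 (w(u) = -1 + (u + 23)/5 = -1 + (23 + u)/5 = -1 + (23/5 + u/5) = 18/5 + u/5)
1/(951/367 + w(-27)) = 1/(951/367 + (18/5 + (⅕)*(-27))) = 1/(951*(1/367) + (18/5 - 27/5)) = 1/(951/367 - 9/5) = 1/(1452/1835) = 1835/1452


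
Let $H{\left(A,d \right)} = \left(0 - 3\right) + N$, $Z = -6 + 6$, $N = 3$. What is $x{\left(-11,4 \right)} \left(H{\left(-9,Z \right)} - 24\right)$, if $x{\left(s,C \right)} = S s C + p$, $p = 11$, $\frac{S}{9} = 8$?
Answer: $75768$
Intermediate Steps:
$Z = 0$
$S = 72$ ($S = 9 \cdot 8 = 72$)
$H{\left(A,d \right)} = 0$ ($H{\left(A,d \right)} = \left(0 - 3\right) + 3 = -3 + 3 = 0$)
$x{\left(s,C \right)} = 11 + 72 C s$ ($x{\left(s,C \right)} = 72 s C + 11 = 72 C s + 11 = 11 + 72 C s$)
$x{\left(-11,4 \right)} \left(H{\left(-9,Z \right)} - 24\right) = \left(11 + 72 \cdot 4 \left(-11\right)\right) \left(0 - 24\right) = \left(11 - 3168\right) \left(-24\right) = \left(-3157\right) \left(-24\right) = 75768$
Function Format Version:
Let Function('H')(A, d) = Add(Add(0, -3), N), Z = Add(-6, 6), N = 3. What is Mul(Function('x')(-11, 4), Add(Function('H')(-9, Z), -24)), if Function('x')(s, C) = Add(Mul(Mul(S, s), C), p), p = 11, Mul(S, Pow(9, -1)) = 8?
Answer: 75768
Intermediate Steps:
Z = 0
S = 72 (S = Mul(9, 8) = 72)
Function('H')(A, d) = 0 (Function('H')(A, d) = Add(Add(0, -3), 3) = Add(-3, 3) = 0)
Function('x')(s, C) = Add(11, Mul(72, C, s)) (Function('x')(s, C) = Add(Mul(Mul(72, s), C), 11) = Add(Mul(72, C, s), 11) = Add(11, Mul(72, C, s)))
Mul(Function('x')(-11, 4), Add(Function('H')(-9, Z), -24)) = Mul(Add(11, Mul(72, 4, -11)), Add(0, -24)) = Mul(Add(11, -3168), -24) = Mul(-3157, -24) = 75768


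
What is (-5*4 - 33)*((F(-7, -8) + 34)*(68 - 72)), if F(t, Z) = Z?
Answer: 5512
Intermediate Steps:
(-5*4 - 33)*((F(-7, -8) + 34)*(68 - 72)) = (-5*4 - 33)*((-8 + 34)*(68 - 72)) = (-20 - 33)*(26*(-4)) = -53*(-104) = 5512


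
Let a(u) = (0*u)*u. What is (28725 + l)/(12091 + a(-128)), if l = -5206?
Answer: 23519/12091 ≈ 1.9452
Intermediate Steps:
a(u) = 0 (a(u) = 0*u = 0)
(28725 + l)/(12091 + a(-128)) = (28725 - 5206)/(12091 + 0) = 23519/12091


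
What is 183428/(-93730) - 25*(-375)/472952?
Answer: -6133851479/3166413640 ≈ -1.9372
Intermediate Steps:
183428/(-93730) - 25*(-375)/472952 = 183428*(-1/93730) + 9375*(1/472952) = -13102/6695 + 9375/472952 = -6133851479/3166413640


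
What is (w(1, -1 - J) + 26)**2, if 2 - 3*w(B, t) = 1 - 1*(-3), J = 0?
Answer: 5776/9 ≈ 641.78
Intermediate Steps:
w(B, t) = -2/3 (w(B, t) = 2/3 - (1 - 1*(-3))/3 = 2/3 - (1 + 3)/3 = 2/3 - 1/3*4 = 2/3 - 4/3 = -2/3)
(w(1, -1 - J) + 26)**2 = (-2/3 + 26)**2 = (76/3)**2 = 5776/9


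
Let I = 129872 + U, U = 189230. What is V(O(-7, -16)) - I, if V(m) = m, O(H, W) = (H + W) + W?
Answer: -319141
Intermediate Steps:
O(H, W) = H + 2*W
I = 319102 (I = 129872 + 189230 = 319102)
V(O(-7, -16)) - I = (-7 + 2*(-16)) - 1*319102 = (-7 - 32) - 319102 = -39 - 319102 = -319141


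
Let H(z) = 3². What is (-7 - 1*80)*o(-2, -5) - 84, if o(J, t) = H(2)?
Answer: -867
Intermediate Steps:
H(z) = 9
o(J, t) = 9
(-7 - 1*80)*o(-2, -5) - 84 = (-7 - 1*80)*9 - 84 = (-7 - 80)*9 - 84 = -87*9 - 84 = -783 - 84 = -867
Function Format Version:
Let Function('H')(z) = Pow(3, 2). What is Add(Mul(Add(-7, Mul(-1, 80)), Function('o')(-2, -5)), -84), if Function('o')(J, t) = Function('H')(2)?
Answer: -867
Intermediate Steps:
Function('H')(z) = 9
Function('o')(J, t) = 9
Add(Mul(Add(-7, Mul(-1, 80)), Function('o')(-2, -5)), -84) = Add(Mul(Add(-7, Mul(-1, 80)), 9), -84) = Add(Mul(Add(-7, -80), 9), -84) = Add(Mul(-87, 9), -84) = Add(-783, -84) = -867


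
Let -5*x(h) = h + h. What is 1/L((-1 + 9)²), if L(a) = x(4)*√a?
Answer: -5/64 ≈ -0.078125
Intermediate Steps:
x(h) = -2*h/5 (x(h) = -(h + h)/5 = -2*h/5)
L(a) = -8*√a/5 (L(a) = (-⅖*4)*√a = -8*√a/5)
1/L((-1 + 9)²) = 1/(-8*√((-1 + 9)²)/5) = 1/(-8*√(8²)/5) = 1/(-8*√64/5) = 1/(-8/5*8) = 1/(-64/5) = -5/64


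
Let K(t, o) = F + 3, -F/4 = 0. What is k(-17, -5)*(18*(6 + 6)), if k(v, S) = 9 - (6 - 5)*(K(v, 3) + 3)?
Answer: 648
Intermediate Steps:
F = 0 (F = -4*0 = 0)
K(t, o) = 3 (K(t, o) = 0 + 3 = 3)
k(v, S) = 3 (k(v, S) = 9 - (6 - 5)*(3 + 3) = 9 - 6 = 3)
k(-17, -5)*(18*(6 + 6)) = 3*(18*(6 + 6)) = 3*(18*12) = 3*216 = 648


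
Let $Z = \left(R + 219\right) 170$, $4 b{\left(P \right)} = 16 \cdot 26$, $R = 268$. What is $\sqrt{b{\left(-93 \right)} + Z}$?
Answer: $\sqrt{82894} \approx 287.91$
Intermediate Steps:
$b{\left(P \right)} = 104$ ($b{\left(P \right)} = \frac{16 \cdot 26}{4} = \frac{1}{4} \cdot 416 = 104$)
$Z = 82790$ ($Z = \left(268 + 219\right) 170 = 487 \cdot 170 = 82790$)
$\sqrt{b{\left(-93 \right)} + Z} = \sqrt{104 + 82790} = \sqrt{82894}$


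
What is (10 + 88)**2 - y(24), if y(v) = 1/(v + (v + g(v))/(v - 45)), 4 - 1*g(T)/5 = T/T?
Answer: 1488613/155 ≈ 9604.0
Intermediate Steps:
g(T) = 15 (g(T) = 20 - 5*T/T = 20 - 5*1 = 20 - 5 = 15)
y(v) = 1/(v + (15 + v)/(-45 + v)) (y(v) = 1/(v + (v + 15)/(v - 45)) = 1/(v + (15 + v)/(-45 + v)))
(10 + 88)**2 - y(24) = (10 + 88)**2 - (-45 + 24)/(15 + 24**2 - 44*24) = 98**2 - (-21)/(15 + 576 - 1056) = 9604 - (-21)/(-465) = 9604 - (-1)*(-21)/465 = 9604 - 1*7/155 = 9604 - 7/155 = 1488613/155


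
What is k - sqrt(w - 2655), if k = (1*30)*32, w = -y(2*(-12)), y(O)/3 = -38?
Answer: 960 - 11*I*sqrt(21) ≈ 960.0 - 50.408*I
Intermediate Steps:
y(O) = -114 (y(O) = 3*(-38) = -114)
w = 114 (w = -1*(-114) = 114)
k = 960 (k = 30*32 = 960)
k - sqrt(w - 2655) = 960 - sqrt(114 - 2655) = 960 - sqrt(-2541) = 960 - 11*I*sqrt(21)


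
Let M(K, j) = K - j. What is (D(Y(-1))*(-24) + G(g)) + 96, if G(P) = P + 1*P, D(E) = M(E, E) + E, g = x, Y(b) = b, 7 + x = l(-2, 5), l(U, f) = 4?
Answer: 114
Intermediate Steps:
x = -3 (x = -7 + 4 = -3)
g = -3
D(E) = E (D(E) = (E - E) + E = 0 + E = E)
G(P) = 2*P (G(P) = P + P = 2*P)
(D(Y(-1))*(-24) + G(g)) + 96 = (-1*(-24) + 2*(-3)) + 96 = (24 - 6) + 96 = 18 + 96 = 114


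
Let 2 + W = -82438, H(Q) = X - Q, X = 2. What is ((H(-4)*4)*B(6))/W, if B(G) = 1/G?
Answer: -1/20610 ≈ -4.8520e-5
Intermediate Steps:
H(Q) = 2 - Q
W = -82440 (W = -2 - 82438 = -82440)
((H(-4)*4)*B(6))/W = (((2 - 1*(-4))*4)/6)/(-82440) = (((2 + 4)*4)*(⅙))*(-1/82440) = ((6*4)*(⅙))*(-1/82440) = (24*(⅙))*(-1/82440) = 4*(-1/82440) = -1/20610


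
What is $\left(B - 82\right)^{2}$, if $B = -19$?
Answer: $10201$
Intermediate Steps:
$\left(B - 82\right)^{2} = \left(-19 - 82\right)^{2} = \left(-101\right)^{2} = 10201$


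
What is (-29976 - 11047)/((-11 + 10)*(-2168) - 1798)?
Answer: -41023/370 ≈ -110.87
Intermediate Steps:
(-29976 - 11047)/((-11 + 10)*(-2168) - 1798) = -41023/(-1*(-2168) - 1798) = -41023/(2168 - 1798) = -41023/370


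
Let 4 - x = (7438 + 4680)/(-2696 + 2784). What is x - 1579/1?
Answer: -75359/44 ≈ -1712.7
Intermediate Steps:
x = -5883/44 (x = 4 - (7438 + 4680)/(-2696 + 2784) = 4 - 12118/88 = 4 - 1*6059/44 = 4 - 6059/44 = -5883/44 ≈ -133.70)
x - 1579/1 = -5883/44 - 1579/1 = -5883/44 + 1*(-1579) = -5883/44 - 1579 = -75359/44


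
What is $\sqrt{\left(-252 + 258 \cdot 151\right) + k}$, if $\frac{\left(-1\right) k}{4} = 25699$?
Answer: $i \sqrt{64090} \approx 253.16 i$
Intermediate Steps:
$k = -102796$ ($k = \left(-4\right) 25699 = -102796$)
$\sqrt{\left(-252 + 258 \cdot 151\right) + k} = \sqrt{\left(-252 + 258 \cdot 151\right) - 102796} = \sqrt{\left(-252 + 38958\right) - 102796} = \sqrt{38706 - 102796} = \sqrt{-64090} = i \sqrt{64090}$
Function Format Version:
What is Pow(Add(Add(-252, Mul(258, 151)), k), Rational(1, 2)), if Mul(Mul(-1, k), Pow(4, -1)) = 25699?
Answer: Mul(I, Pow(64090, Rational(1, 2))) ≈ Mul(253.16, I)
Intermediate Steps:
k = -102796 (k = Mul(-4, 25699) = -102796)
Pow(Add(Add(-252, Mul(258, 151)), k), Rational(1, 2)) = Pow(Add(Add(-252, Mul(258, 151)), -102796), Rational(1, 2)) = Pow(Add(Add(-252, 38958), -102796), Rational(1, 2)) = Pow(Add(38706, -102796), Rational(1, 2)) = Pow(-64090, Rational(1, 2)) = Mul(I, Pow(64090, Rational(1, 2)))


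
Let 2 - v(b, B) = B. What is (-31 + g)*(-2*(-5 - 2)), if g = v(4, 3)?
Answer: -448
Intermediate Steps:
v(b, B) = 2 - B
g = -1 (g = 2 - 1*3 = 2 - 3 = -1)
(-31 + g)*(-2*(-5 - 2)) = (-31 - 1)*(-2*(-5 - 2)) = -(-64)*(-7) = -32*14 = -448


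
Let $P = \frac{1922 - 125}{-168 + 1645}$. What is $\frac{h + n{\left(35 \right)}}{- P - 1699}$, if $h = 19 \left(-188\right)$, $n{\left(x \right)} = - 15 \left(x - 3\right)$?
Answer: $\frac{1496201}{627805} \approx 2.3832$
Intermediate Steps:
$n{\left(x \right)} = 45 - 15 x$ ($n{\left(x \right)} = - 15 \left(-3 + x\right) = 45 - 15 x$)
$h = -3572$
$P = \frac{1797}{1477} \approx 1.2167$
$\frac{h + n{\left(35 \right)}}{- P - 1699} = \frac{-3572 + \left(45 - 525\right)}{\left(-1\right) \frac{1797}{1477} - 1699} = \frac{-3572 + \left(45 - 525\right)}{- \frac{1797}{1477} - 1699} = \frac{-3572 - 480}{- \frac{2511220}{1477}} = \left(-4052\right) \left(- \frac{1477}{2511220}\right) = \frac{1496201}{627805}$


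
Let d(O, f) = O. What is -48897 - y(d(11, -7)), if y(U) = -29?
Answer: -48868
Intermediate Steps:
-48897 - y(d(11, -7)) = -48897 - 1*(-29) = -48897 + 29 = -48868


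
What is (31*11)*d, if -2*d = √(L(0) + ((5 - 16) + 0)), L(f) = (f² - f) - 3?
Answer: -341*I*√14/2 ≈ -637.95*I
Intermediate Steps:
L(f) = -3 + f² - f
d = -I*√14/2 (d = -√((-3 + 0² - 1*0) + ((5 - 16) + 0))/2 = -√((-3 + 0 + 0) + (-11 + 0))/2 = -√(-3 - 11)/2 = -I*√14/2 ≈ -1.8708*I)
(31*11)*d = (31*11)*(-I*√14/2) = 341*(-I*√14/2) = -341*I*√14/2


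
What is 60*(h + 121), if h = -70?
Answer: 3060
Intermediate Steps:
60*(h + 121) = 60*(-70 + 121) = 60*51 = 3060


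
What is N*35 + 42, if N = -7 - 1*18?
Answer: -833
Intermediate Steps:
N = -25 (N = -7 - 18 = -25)
N*35 + 42 = -25*35 + 42 = -875 + 42 = -833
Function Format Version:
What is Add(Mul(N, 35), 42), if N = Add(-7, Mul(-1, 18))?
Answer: -833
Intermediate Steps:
N = -25 (N = Add(-7, -18) = -25)
Add(Mul(N, 35), 42) = Add(Mul(-25, 35), 42) = Add(-875, 42) = -833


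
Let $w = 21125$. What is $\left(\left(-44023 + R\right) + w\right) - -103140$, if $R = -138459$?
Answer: $-58217$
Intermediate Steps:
$\left(\left(-44023 + R\right) + w\right) - -103140 = \left(\left(-44023 - 138459\right) + 21125\right) - -103140 = \left(-182482 + 21125\right) + 103140 = -161357 + 103140 = -58217$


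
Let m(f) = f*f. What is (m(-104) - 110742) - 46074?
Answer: -146000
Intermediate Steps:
m(f) = f²
(m(-104) - 110742) - 46074 = ((-104)² - 110742) - 46074 = (10816 - 110742) - 46074 = -99926 - 46074 = -146000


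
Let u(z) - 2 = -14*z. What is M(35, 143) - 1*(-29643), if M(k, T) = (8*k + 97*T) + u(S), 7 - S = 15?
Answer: 43908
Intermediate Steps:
S = -8 (S = 7 - 1*15 = 7 - 15 = -8)
u(z) = 2 - 14*z
M(k, T) = 114 + 8*k + 97*T (M(k, T) = (8*k + 97*T) + (2 - 14*(-8)) = (8*k + 97*T) + (2 + 112) = (8*k + 97*T) + 114 = 114 + 8*k + 97*T)
M(35, 143) - 1*(-29643) = (114 + 8*35 + 97*143) - 1*(-29643) = (114 + 280 + 13871) + 29643 = 14265 + 29643 = 43908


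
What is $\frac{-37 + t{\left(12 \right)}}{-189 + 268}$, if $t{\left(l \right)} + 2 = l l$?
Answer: $\frac{105}{79} \approx 1.3291$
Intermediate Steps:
$t{\left(l \right)} = -2 + l^{2}$ ($t{\left(l \right)} = -2 + l l = -2 + l^{2}$)
$\frac{-37 + t{\left(12 \right)}}{-189 + 268} = \frac{-37 - \left(2 - 12^{2}\right)}{-189 + 268} = \frac{-37 + \left(-2 + 144\right)}{79} = \left(-37 + 142\right) \frac{1}{79} = 105 \cdot \frac{1}{79} = \frac{105}{79}$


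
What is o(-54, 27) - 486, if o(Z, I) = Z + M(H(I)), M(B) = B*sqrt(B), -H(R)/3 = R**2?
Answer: -540 - 59049*I*sqrt(3) ≈ -540.0 - 1.0228e+5*I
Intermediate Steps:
H(R) = -3*R**2
M(B) = B**(3/2)
o(Z, I) = Z + 3*sqrt(3)*(-I**2)**(3/2) (o(Z, I) = Z + (-3*I**2)**(3/2) = Z + 3*sqrt(3)*(-I**2)**(3/2))
o(-54, 27) - 486 = (-54 + 3*sqrt(3)*(-1*27**2)**(3/2)) - 486 = (-54 + 3*sqrt(3)*(-1*729)**(3/2)) - 486 = (-54 + 3*sqrt(3)*(-729)**(3/2)) - 486 = (-54 + 3*sqrt(3)*(-19683*I)) - 486 = (-54 - 59049*I*sqrt(3)) - 486 = -540 - 59049*I*sqrt(3)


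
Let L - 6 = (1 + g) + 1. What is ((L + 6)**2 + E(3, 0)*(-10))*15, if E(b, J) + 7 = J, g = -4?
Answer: 2550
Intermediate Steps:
E(b, J) = -7 + J
L = 4 (L = 6 + ((1 - 4) + 1) = 6 + (-3 + 1) = 6 - 2 = 4)
((L + 6)**2 + E(3, 0)*(-10))*15 = ((4 + 6)**2 + (-7 + 0)*(-10))*15 = (10**2 - 7*(-10))*15 = (100 + 70)*15 = 170*15 = 2550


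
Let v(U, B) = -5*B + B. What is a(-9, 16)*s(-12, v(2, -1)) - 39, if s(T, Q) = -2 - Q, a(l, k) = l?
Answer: 15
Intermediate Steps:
v(U, B) = -4*B
a(-9, 16)*s(-12, v(2, -1)) - 39 = -9*(-2 - (-4)*(-1)) - 39 = -9*(-2 - 1*4) - 39 = -9*(-2 - 4) - 39 = -9*(-6) - 39 = 54 - 39 = 15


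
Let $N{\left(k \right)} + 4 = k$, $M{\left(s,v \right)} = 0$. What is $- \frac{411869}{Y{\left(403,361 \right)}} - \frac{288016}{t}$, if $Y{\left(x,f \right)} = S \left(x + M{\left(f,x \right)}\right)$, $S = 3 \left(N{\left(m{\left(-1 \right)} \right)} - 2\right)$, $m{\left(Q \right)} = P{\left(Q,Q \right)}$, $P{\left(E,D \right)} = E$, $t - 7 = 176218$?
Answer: $\frac{10020590731}{213056025} \approx 47.033$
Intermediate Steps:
$t = 176225$ ($t = 7 + 176218 = 176225$)
$m{\left(Q \right)} = Q$
$N{\left(k \right)} = -4 + k$
$S = -21$ ($S = 3 \left(\left(-4 - 1\right) - 2\right) = 3 \left(-5 - 2\right) = 3 \left(-7\right) = -21$)
$Y{\left(x,f \right)} = - 21 x$ ($Y{\left(x,f \right)} = - 21 \left(x + 0\right) = - 21 x$)
$- \frac{411869}{Y{\left(403,361 \right)}} - \frac{288016}{t} = - \frac{411869}{\left(-21\right) 403} - \frac{288016}{176225} = - \frac{411869}{-8463} - \frac{288016}{176225} = \left(-411869\right) \left(- \frac{1}{8463}\right) - \frac{288016}{176225} = \frac{411869}{8463} - \frac{288016}{176225} = \frac{10020590731}{213056025}$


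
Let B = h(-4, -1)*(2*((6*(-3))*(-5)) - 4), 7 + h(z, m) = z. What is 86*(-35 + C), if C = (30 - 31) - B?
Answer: 163400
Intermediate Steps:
h(z, m) = -7 + z
B = -1936 (B = (-7 - 4)*(2*((6*(-3))*(-5)) - 4) = -11*(2*(-18*(-5)) - 4) = -11*(2*90 - 4) = -11*(180 - 4) = -11*176 = -1936)
C = 1935 (C = (30 - 31) - 1*(-1936) = -1 + 1936 = 1935)
86*(-35 + C) = 86*(-35 + 1935) = 86*1900 = 163400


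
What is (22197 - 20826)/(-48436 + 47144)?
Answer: -1371/1292 ≈ -1.0611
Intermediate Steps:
(22197 - 20826)/(-48436 + 47144) = 1371/(-1292) = 1371*(-1/1292) = -1371/1292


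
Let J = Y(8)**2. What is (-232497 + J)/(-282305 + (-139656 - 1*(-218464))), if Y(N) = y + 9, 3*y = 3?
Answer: 232397/203497 ≈ 1.1420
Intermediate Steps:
y = 1 (y = (1/3)*3 = 1)
Y(N) = 10 (Y(N) = 1 + 9 = 10)
J = 100 (J = 10**2 = 100)
(-232497 + J)/(-282305 + (-139656 - 1*(-218464))) = (-232497 + 100)/(-282305 + (-139656 - 1*(-218464))) = -232397/(-282305 + (-139656 + 218464)) = -232397/(-282305 + 78808) = -232397/(-203497) = -232397*(-1/203497) = 232397/203497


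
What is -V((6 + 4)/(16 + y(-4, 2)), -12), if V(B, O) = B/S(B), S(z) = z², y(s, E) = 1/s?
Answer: -63/40 ≈ -1.5750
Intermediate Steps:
V(B, O) = 1/B (V(B, O) = B/(B²) = B/B² = 1/B)
-V((6 + 4)/(16 + y(-4, 2)), -12) = -1/((6 + 4)/(16 + 1/(-4))) = -1/(10/(16 - ¼)) = -1/(10/(63/4)) = -1/(10*(4/63)) = -1/40/63 = -1*63/40 = -63/40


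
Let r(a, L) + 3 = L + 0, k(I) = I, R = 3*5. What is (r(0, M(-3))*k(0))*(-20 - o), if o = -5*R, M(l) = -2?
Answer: 0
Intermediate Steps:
R = 15
o = -75 (o = -5*15 = -75)
r(a, L) = -3 + L (r(a, L) = -3 + (L + 0) = -3 + L)
(r(0, M(-3))*k(0))*(-20 - o) = ((-3 - 2)*0)*(-20 - 1*(-75)) = (-5*0)*(-20 + 75) = 0*55 = 0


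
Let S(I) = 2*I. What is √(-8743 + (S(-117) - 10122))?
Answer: I*√19099 ≈ 138.2*I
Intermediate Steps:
√(-8743 + (S(-117) - 10122)) = √(-8743 + (2*(-117) - 10122)) = √(-8743 + (-234 - 10122)) = √(-8743 - 10356) = √(-19099) = I*√19099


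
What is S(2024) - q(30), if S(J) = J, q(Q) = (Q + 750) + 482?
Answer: 762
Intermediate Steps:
q(Q) = 1232 + Q (q(Q) = (750 + Q) + 482 = 1232 + Q)
S(2024) - q(30) = 2024 - (1232 + 30) = 2024 - 1*1262 = 2024 - 1262 = 762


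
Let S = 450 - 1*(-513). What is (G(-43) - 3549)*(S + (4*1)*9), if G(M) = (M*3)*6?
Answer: -4318677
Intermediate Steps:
G(M) = 18*M (G(M) = (3*M)*6 = 18*M)
S = 963 (S = 450 + 513 = 963)
(G(-43) - 3549)*(S + (4*1)*9) = (18*(-43) - 3549)*(963 + (4*1)*9) = (-774 - 3549)*(963 + 4*9) = -4323*(963 + 36) = -4323*999 = -4318677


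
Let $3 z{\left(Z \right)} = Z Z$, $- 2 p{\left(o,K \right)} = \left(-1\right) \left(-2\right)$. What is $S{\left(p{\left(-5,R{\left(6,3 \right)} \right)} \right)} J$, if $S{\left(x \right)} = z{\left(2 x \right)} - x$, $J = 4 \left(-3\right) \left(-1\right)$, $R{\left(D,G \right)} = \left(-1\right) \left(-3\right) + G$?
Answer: $28$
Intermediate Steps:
$R{\left(D,G \right)} = 3 + G$
$p{\left(o,K \right)} = -1$ ($p{\left(o,K \right)} = - \frac{\left(-1\right) \left(-2\right)}{2} = \left(- \frac{1}{2}\right) 2 = -1$)
$z{\left(Z \right)} = \frac{Z^{2}}{3}$ ($z{\left(Z \right)} = \frac{Z Z}{3} = \frac{Z^{2}}{3}$)
$J = 12$ ($J = \left(-12\right) \left(-1\right) = 12$)
$S{\left(x \right)} = - x + \frac{4 x^{2}}{3}$ ($S{\left(x \right)} = \frac{\left(2 x\right)^{2}}{3} - x = \frac{4 x^{2}}{3} - x = - x + \frac{4 x^{2}}{3}$)
$S{\left(p{\left(-5,R{\left(6,3 \right)} \right)} \right)} J = \frac{1}{3} \left(-1\right) \left(-3 + 4 \left(-1\right)\right) 12 = \frac{1}{3} \left(-1\right) \left(-3 - 4\right) 12 = \frac{1}{3} \left(-1\right) \left(-7\right) 12 = \frac{7}{3} \cdot 12 = 28$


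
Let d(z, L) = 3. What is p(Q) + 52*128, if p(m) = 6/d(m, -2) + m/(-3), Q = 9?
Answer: 6655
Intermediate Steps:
p(m) = 2 - m/3 (p(m) = 6/3 + m/(-3) = 6*(⅓) + m*(-⅓) = 2 - m/3)
p(Q) + 52*128 = (2 - ⅓*9) + 52*128 = (2 - 3) + 6656 = -1 + 6656 = 6655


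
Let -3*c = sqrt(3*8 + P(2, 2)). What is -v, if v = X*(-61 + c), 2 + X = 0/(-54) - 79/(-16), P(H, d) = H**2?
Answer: 2867/16 + 47*sqrt(7)/24 ≈ 184.37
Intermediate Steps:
X = 47/16 (X = -2 + (0/(-54) - 79/(-16)) = -2 + (0*(-1/54) - 79*(-1/16)) = -2 + (0 + 79/16) = -2 + 79/16 = 47/16 ≈ 2.9375)
c = -2*sqrt(7)/3 (c = -sqrt(3*8 + 2**2)/3 = -sqrt(24 + 4)/3 = -2*sqrt(7)/3 ≈ -1.7638)
v = -2867/16 - 47*sqrt(7)/24 (v = 47*(-61 - 2*sqrt(7)/3)/16 = -2867/16 - 47*sqrt(7)/24 ≈ -184.37)
-v = -(-2867/16 - 47*sqrt(7)/24) = 2867/16 + 47*sqrt(7)/24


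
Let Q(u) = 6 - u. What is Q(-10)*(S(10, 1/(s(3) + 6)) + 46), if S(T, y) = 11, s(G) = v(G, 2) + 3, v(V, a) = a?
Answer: 912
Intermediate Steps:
s(G) = 5 (s(G) = 2 + 3 = 5)
Q(-10)*(S(10, 1/(s(3) + 6)) + 46) = (6 - 1*(-10))*(11 + 46) = (6 + 10)*57 = 16*57 = 912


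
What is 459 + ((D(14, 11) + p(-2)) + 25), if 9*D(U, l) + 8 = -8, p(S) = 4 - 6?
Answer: 4322/9 ≈ 480.22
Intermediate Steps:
p(S) = -2
D(U, l) = -16/9 (D(U, l) = -8/9 + (1/9)*(-8) = -8/9 - 8/9 = -16/9)
459 + ((D(14, 11) + p(-2)) + 25) = 459 + ((-16/9 - 2) + 25) = 459 + (-34/9 + 25) = 459 + 191/9 = 4322/9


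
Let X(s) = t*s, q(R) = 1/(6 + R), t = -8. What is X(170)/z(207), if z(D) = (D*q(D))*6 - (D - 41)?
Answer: 24140/2843 ≈ 8.4910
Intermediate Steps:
z(D) = 41 - D + 6*D/(6 + D) (z(D) = (D/(6 + D))*6 - (D - 41) = 6*D/(6 + D) - (-41 + D) = 6*D/(6 + D) + (41 - D) = 41 - D + 6*D/(6 + D))
X(s) = -8*s
X(170)/z(207) = (-8*170)/(((246 - 1*207**2 + 41*207)/(6 + 207))) = -1360*213/(246 - 1*42849 + 8487) = -1360*213/(246 - 42849 + 8487) = -1360/((1/213)*(-34116)) = -1360/(-11372/71) = -1360*(-71/11372) = 24140/2843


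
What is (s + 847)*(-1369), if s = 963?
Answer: -2477890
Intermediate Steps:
(s + 847)*(-1369) = (963 + 847)*(-1369) = 1810*(-1369) = -2477890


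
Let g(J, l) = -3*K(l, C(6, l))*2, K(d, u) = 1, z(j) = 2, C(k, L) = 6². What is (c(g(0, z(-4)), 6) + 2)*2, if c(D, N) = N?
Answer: 16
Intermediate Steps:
C(k, L) = 36
g(J, l) = -6 (g(J, l) = -3*1*2 = -3*2 = -6)
(c(g(0, z(-4)), 6) + 2)*2 = (6 + 2)*2 = 8*2 = 16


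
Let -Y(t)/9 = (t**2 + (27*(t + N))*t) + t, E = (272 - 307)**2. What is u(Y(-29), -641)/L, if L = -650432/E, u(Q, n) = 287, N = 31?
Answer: -351575/650432 ≈ -0.54053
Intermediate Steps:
E = 1225 (E = (-35)**2 = 1225)
Y(t) = -9*t - 9*t**2 - 9*t*(837 + 27*t) (Y(t) = -9*((t**2 + (27*(t + 31))*t) + t) = -9*((t**2 + (27*(31 + t))*t) + t) = -9*((t**2 + (837 + 27*t)*t) + t) = -9*((t**2 + t*(837 + 27*t)) + t) = -9*(t + t**2 + t*(837 + 27*t)) = -9*t - 9*t**2 - 9*t*(837 + 27*t))
L = -650432/1225 ≈ -530.96
u(Y(-29), -641)/L = 287/(-650432/1225) = 287*(-1225/650432) = -351575/650432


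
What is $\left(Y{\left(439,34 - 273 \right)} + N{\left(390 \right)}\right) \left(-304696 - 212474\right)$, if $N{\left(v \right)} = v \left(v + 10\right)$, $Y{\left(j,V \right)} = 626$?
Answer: $-81002268420$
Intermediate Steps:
$N{\left(v \right)} = v \left(10 + v\right)$
$\left(Y{\left(439,34 - 273 \right)} + N{\left(390 \right)}\right) \left(-304696 - 212474\right) = \left(626 + 390 \left(10 + 390\right)\right) \left(-304696 - 212474\right) = \left(626 + 390 \cdot 400\right) \left(-517170\right) = \left(626 + 156000\right) \left(-517170\right) = 156626 \left(-517170\right) = -81002268420$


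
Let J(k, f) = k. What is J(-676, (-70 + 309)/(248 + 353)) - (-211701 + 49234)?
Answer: 161791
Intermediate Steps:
J(-676, (-70 + 309)/(248 + 353)) - (-211701 + 49234) = -676 - (-211701 + 49234) = -676 - 1*(-162467) = -676 + 162467 = 161791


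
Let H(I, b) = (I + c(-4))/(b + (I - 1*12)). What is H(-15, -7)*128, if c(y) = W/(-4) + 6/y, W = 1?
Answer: 1072/17 ≈ 63.059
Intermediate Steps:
c(y) = -¼ + 6/y (c(y) = 1/(-4) + 6/y = 1*(-¼) + 6/y = -¼ + 6/y)
H(I, b) = (-7/4 + I)/(-12 + I + b) (H(I, b) = (I + (¼)*(24 - 1*(-4))/(-4))/(b + (I - 1*12)) = (I + (¼)*(-¼)*(24 + 4))/(b + (I - 12)) = (I + (¼)*(-¼)*28)/(b + (-12 + I)) = (I - 7/4)/(-12 + I + b) = (-7/4 + I)/(-12 + I + b))
H(-15, -7)*128 = ((-7/4 - 15)/(-12 - 15 - 7))*128 = (-67/4/(-34))*128 = -1/34*(-67/4)*128 = (67/136)*128 = 1072/17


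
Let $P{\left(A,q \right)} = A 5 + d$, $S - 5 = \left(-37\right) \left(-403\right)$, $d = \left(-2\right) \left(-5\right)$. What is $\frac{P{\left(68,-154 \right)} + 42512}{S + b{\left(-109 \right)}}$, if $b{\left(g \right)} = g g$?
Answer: $\frac{42862}{26797} \approx 1.5995$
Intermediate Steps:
$b{\left(g \right)} = g^{2}$
$d = 10$
$S = 14916$ ($S = 5 - -14911 = 5 + 14911 = 14916$)
$P{\left(A,q \right)} = 10 + 5 A$ ($P{\left(A,q \right)} = A 5 + 10 = 5 A + 10 = 10 + 5 A$)
$\frac{P{\left(68,-154 \right)} + 42512}{S + b{\left(-109 \right)}} = \frac{\left(10 + 5 \cdot 68\right) + 42512}{14916 + \left(-109\right)^{2}} = \frac{\left(10 + 340\right) + 42512}{14916 + 11881} = \frac{350 + 42512}{26797} = 42862 \cdot \frac{1}{26797} = \frac{42862}{26797}$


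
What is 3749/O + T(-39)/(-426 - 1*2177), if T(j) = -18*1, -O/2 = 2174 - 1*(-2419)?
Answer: -9593299/23911158 ≈ -0.40121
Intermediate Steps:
O = -9186 (O = -2*(2174 - 1*(-2419)) = -2*(2174 + 2419) = -2*4593 = -9186)
T(j) = -18
3749/O + T(-39)/(-426 - 1*2177) = 3749/(-9186) - 18/(-426 - 1*2177) = 3749*(-1/9186) - 18/(-426 - 2177) = -3749/9186 - 18/(-2603) = -3749/9186 - 18*(-1/2603) = -3749/9186 + 18/2603 = -9593299/23911158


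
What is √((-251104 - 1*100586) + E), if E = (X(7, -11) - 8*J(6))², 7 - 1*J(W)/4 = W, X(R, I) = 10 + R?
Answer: I*√351465 ≈ 592.84*I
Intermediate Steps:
J(W) = 28 - 4*W
E = 225 (E = ((10 + 7) - 8*(28 - 4*6))² = (17 - 8*(28 - 24))² = (17 - 8*4)² = (17 - 32)² = (-15)² = 225)
√((-251104 - 1*100586) + E) = √((-251104 - 1*100586) + 225) = √((-251104 - 100586) + 225) = √(-351690 + 225) = √(-351465) = I*√351465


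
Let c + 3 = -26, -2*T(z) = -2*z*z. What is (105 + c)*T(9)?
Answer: 6156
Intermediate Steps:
T(z) = z² (T(z) = -(-1)*z*z = -(-1)*z² = z²)
c = -29 (c = -3 - 26 = -29)
(105 + c)*T(9) = (105 - 29)*9² = 76*81 = 6156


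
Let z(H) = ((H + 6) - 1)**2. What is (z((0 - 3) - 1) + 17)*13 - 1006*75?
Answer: -75216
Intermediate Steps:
z(H) = (5 + H)**2 (z(H) = ((6 + H) - 1)**2 = (5 + H)**2)
(z((0 - 3) - 1) + 17)*13 - 1006*75 = ((5 + ((0 - 3) - 1))**2 + 17)*13 - 1006*75 = ((5 + (-3 - 1))**2 + 17)*13 - 75450 = ((5 - 4)**2 + 17)*13 - 75450 = (1**2 + 17)*13 - 75450 = (1 + 17)*13 - 75450 = 18*13 - 75450 = 234 - 75450 = -75216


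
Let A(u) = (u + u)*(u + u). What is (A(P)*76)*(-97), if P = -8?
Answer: -1887232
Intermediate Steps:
A(u) = 4*u² (A(u) = (2*u)*(2*u) = 4*u²)
(A(P)*76)*(-97) = ((4*(-8)²)*76)*(-97) = ((4*64)*76)*(-97) = (256*76)*(-97) = 19456*(-97) = -1887232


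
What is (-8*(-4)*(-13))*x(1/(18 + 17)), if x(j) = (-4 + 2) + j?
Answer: 28704/35 ≈ 820.11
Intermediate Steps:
x(j) = -2 + j
(-8*(-4)*(-13))*x(1/(18 + 17)) = (-8*(-4)*(-13))*(-2 + 1/(18 + 17)) = (32*(-13))*(-2 + 1/35) = -416*(-2 + 1/35) = -416*(-69/35) = 28704/35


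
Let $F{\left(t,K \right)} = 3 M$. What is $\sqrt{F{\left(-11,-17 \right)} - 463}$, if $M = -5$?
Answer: $i \sqrt{478} \approx 21.863 i$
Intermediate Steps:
$F{\left(t,K \right)} = -15$ ($F{\left(t,K \right)} = 3 \left(-5\right) = -15$)
$\sqrt{F{\left(-11,-17 \right)} - 463} = \sqrt{-15 - 463} = \sqrt{-478} = i \sqrt{478}$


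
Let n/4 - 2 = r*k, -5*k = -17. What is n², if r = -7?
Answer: 190096/25 ≈ 7603.8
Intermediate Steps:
k = 17/5 (k = -⅕*(-17) = 17/5 ≈ 3.4000)
n = -436/5 (n = 8 + 4*(-7*17/5) = 8 + 4*(-119/5) = 8 - 476/5 = -436/5 ≈ -87.200)
n² = (-436/5)² = 190096/25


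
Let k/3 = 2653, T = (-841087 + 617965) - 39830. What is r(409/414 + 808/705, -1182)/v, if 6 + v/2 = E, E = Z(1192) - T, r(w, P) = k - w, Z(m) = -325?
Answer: 774123491/51100794180 ≈ 0.015149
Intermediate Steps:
T = -262952 (T = -223122 - 39830 = -262952)
k = 7959 (k = 3*2653 = 7959)
r(w, P) = 7959 - w
E = 262627 (E = -325 - 1*(-262952) = -325 + 262952 = 262627)
v = 525242 (v = -12 + 2*262627 = -12 + 525254 = 525242)
r(409/414 + 808/705, -1182)/v = (7959 - (409/414 + 808/705))/525242 = (7959 - (409*(1/414) + 808*(1/705)))*(1/525242) = (7959 - (409/414 + 808/705))*(1/525242) = (7959 - 1*207619/97290)*(1/525242) = (7959 - 207619/97290)*(1/525242) = (774123491/97290)*(1/525242) = 774123491/51100794180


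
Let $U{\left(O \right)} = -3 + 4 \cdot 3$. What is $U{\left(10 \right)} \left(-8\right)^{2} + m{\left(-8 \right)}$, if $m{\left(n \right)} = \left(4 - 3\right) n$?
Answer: $568$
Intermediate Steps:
$m{\left(n \right)} = n$ ($m{\left(n \right)} = 1 n = n$)
$U{\left(O \right)} = 9$ ($U{\left(O \right)} = -3 + 12 = 9$)
$U{\left(10 \right)} \left(-8\right)^{2} + m{\left(-8 \right)} = 9 \left(-8\right)^{2} - 8 = 9 \cdot 64 - 8 = 576 - 8 = 568$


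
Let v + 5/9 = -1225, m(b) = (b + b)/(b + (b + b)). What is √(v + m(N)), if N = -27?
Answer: 4*I*√689/3 ≈ 34.998*I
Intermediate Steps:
m(b) = ⅔ (m(b) = (2*b)/(b + 2*b) = (2*b)/((3*b)) = (2*b)*(1/(3*b)) = ⅔)
v = -11030/9 (v = -5/9 - 1225 = -11030/9 ≈ -1225.6)
√(v + m(N)) = √(-11030/9 + ⅔) = √(-11024/9) = 4*I*√689/3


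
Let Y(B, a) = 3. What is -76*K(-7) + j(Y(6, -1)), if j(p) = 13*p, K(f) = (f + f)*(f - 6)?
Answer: -13793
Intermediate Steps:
K(f) = 2*f*(-6 + f) (K(f) = (2*f)*(-6 + f) = 2*f*(-6 + f))
-76*K(-7) + j(Y(6, -1)) = -152*(-7)*(-6 - 7) + 13*3 = -152*(-7)*(-13) + 39 = -76*182 + 39 = -13832 + 39 = -13793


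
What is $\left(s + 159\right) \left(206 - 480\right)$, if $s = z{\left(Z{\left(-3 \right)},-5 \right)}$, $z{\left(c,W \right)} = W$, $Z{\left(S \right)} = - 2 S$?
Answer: $-42196$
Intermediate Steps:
$s = -5$
$\left(s + 159\right) \left(206 - 480\right) = \left(-5 + 159\right) \left(206 - 480\right) = 154 \left(-274\right) = -42196$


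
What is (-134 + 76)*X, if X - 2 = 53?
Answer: -3190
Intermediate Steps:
X = 55 (X = 2 + 53 = 55)
(-134 + 76)*X = (-134 + 76)*55 = -58*55 = -3190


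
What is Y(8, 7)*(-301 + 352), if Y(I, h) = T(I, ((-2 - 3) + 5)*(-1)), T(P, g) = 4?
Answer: 204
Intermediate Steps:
Y(I, h) = 4
Y(8, 7)*(-301 + 352) = 4*(-301 + 352) = 4*51 = 204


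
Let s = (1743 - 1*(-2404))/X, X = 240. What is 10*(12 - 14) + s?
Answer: -653/240 ≈ -2.7208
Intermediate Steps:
s = 4147/240 (s = (1743 - 1*(-2404))/240 = (1743 + 2404)*(1/240) = 4147*(1/240) = 4147/240 ≈ 17.279)
10*(12 - 14) + s = 10*(12 - 14) + 4147/240 = 10*(-2) + 4147/240 = -20 + 4147/240 = -653/240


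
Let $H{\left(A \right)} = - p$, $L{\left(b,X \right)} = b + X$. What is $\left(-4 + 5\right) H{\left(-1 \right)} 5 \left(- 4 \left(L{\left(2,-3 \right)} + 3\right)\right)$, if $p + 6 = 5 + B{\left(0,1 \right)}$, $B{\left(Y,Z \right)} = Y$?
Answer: $-40$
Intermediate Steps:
$L{\left(b,X \right)} = X + b$
$p = -1$ ($p = -6 + \left(5 + 0\right) = -6 + 5 = -1$)
$H{\left(A \right)} = 1$ ($H{\left(A \right)} = \left(-1\right) \left(-1\right) = 1$)
$\left(-4 + 5\right) H{\left(-1 \right)} 5 \left(- 4 \left(L{\left(2,-3 \right)} + 3\right)\right) = \left(-4 + 5\right) 1 \cdot 5 \left(- 4 \left(\left(-3 + 2\right) + 3\right)\right) = 1 \cdot 1 \cdot 5 \left(- 4 \left(-1 + 3\right)\right) = 1 \cdot 5 \left(\left(-4\right) 2\right) = 5 \left(-8\right) = -40$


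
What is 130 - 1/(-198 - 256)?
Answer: 59021/454 ≈ 130.00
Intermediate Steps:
130 - 1/(-198 - 256) = 130 - 1/(-454) = 130 - 1*(-1/454) = 130 + 1/454 = 59021/454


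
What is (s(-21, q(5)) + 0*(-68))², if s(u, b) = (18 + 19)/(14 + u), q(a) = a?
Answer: 1369/49 ≈ 27.939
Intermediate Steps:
s(u, b) = 37/(14 + u)
(s(-21, q(5)) + 0*(-68))² = (37/(14 - 21) + 0*(-68))² = (37/(-7) + 0)² = (37*(-⅐) + 0)² = (-37/7 + 0)² = (-37/7)² = 1369/49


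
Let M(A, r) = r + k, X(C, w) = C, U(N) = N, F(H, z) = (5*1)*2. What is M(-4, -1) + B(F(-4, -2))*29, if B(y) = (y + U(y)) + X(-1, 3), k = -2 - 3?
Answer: 545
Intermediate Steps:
F(H, z) = 10 (F(H, z) = 5*2 = 10)
k = -5
M(A, r) = -5 + r (M(A, r) = r - 5 = -5 + r)
B(y) = -1 + 2*y (B(y) = (y + y) - 1 = 2*y - 1 = -1 + 2*y)
M(-4, -1) + B(F(-4, -2))*29 = (-5 - 1) + (-1 + 2*10)*29 = -6 + (-1 + 20)*29 = -6 + 19*29 = -6 + 551 = 545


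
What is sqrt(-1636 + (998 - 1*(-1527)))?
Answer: sqrt(889) ≈ 29.816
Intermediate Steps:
sqrt(-1636 + (998 - 1*(-1527))) = sqrt(-1636 + (998 + 1527)) = sqrt(-1636 + 2525) = sqrt(889)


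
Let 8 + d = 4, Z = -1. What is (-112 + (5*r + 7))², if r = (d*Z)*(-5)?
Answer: 42025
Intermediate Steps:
d = -4 (d = -8 + 4 = -4)
r = -20 (r = -4*(-1)*(-5) = 4*(-5) = -20)
(-112 + (5*r + 7))² = (-112 + (5*(-20) + 7))² = (-112 + (-100 + 7))² = (-112 - 93)² = (-205)² = 42025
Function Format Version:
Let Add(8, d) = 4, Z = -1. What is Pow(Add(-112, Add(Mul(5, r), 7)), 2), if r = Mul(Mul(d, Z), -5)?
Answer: 42025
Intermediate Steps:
d = -4 (d = Add(-8, 4) = -4)
r = -20 (r = Mul(Mul(-4, -1), -5) = Mul(4, -5) = -20)
Pow(Add(-112, Add(Mul(5, r), 7)), 2) = Pow(Add(-112, Add(Mul(5, -20), 7)), 2) = Pow(Add(-112, Add(-100, 7)), 2) = Pow(Add(-112, -93), 2) = Pow(-205, 2) = 42025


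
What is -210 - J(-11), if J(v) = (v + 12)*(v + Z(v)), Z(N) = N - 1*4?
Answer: -184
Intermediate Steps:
Z(N) = -4 + N (Z(N) = N - 4 = -4 + N)
J(v) = (-4 + 2*v)*(12 + v) (J(v) = (v + 12)*(v + (-4 + v)) = (12 + v)*(-4 + 2*v) = (-4 + 2*v)*(12 + v))
-210 - J(-11) = -210 - (-48 + 2*(-11)² + 20*(-11)) = -210 - (-48 + 2*121 - 220) = -210 - (-48 + 242 - 220) = -210 - 1*(-26) = -210 + 26 = -184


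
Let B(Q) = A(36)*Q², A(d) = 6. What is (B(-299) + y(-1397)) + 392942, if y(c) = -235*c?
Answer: 1257643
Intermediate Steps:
B(Q) = 6*Q²
(B(-299) + y(-1397)) + 392942 = (6*(-299)² - 235*(-1397)) + 392942 = (6*89401 + 328295) + 392942 = (536406 + 328295) + 392942 = 864701 + 392942 = 1257643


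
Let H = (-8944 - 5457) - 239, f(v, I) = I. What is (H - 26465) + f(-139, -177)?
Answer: -41282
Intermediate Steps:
H = -14640 (H = -14401 - 239 = -14640)
(H - 26465) + f(-139, -177) = (-14640 - 26465) - 177 = -41105 - 177 = -41282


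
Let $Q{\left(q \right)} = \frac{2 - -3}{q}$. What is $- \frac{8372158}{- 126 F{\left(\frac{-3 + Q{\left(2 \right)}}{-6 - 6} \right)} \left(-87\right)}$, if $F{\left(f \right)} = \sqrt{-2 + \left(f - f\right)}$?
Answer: $\frac{4186079 i \sqrt{2}}{10962} \approx 540.05 i$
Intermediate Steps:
$Q{\left(q \right)} = \frac{5}{q}$ ($Q{\left(q \right)} = \frac{2 + 3}{q} = \frac{5}{q}$)
$F{\left(f \right)} = i \sqrt{2}$ ($F{\left(f \right)} = \sqrt{-2 + 0} = \sqrt{-2} = i \sqrt{2}$)
$- \frac{8372158}{- 126 F{\left(\frac{-3 + Q{\left(2 \right)}}{-6 - 6} \right)} \left(-87\right)} = - \frac{8372158}{- 126 i \sqrt{2} \left(-87\right)} = - \frac{8372158}{10962 i \sqrt{2}} = - 8372158 \left(- \frac{i \sqrt{2}}{21924}\right) = \frac{4186079 i \sqrt{2}}{10962}$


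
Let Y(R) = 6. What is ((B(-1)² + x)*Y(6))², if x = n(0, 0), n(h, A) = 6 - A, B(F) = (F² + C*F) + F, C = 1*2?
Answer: 3600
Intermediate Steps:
C = 2
B(F) = F² + 3*F (B(F) = (F² + 2*F) + F = F² + 3*F)
x = 6 (x = 6 - 1*0 = 6 + 0 = 6)
((B(-1)² + x)*Y(6))² = (((-(3 - 1))² + 6)*6)² = (((-1*2)² + 6)*6)² = (((-2)² + 6)*6)² = ((4 + 6)*6)² = (10*6)² = 60² = 3600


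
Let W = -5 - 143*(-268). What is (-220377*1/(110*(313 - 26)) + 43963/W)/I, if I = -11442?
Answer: 7056714353/13841740156860 ≈ 0.00050981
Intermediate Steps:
W = 38319 (W = -5 + 38324 = 38319)
(-220377*1/(110*(313 - 26)) + 43963/W)/I = (-220377*1/(110*(313 - 26)) + 43963/38319)/(-11442) = (-220377/(110*287) + 43963*(1/38319))*(-1/11442) = (-220377/31570 + 43963/38319)*(-1/11442) = -7056714353/1209730830*(-1/11442) = 7056714353/13841740156860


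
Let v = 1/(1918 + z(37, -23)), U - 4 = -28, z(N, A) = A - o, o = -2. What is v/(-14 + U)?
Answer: -1/72086 ≈ -1.3872e-5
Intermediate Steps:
z(N, A) = 2 + A (z(N, A) = A - 1*(-2) = A + 2 = 2 + A)
U = -24 (U = 4 - 28 = -24)
v = 1/1897 (v = 1/(1918 + (2 - 23)) = 1/(1918 - 21) = 1/1897 ≈ 0.00052715)
v/(-14 + U) = 1/(1897*(-14 - 24)) = (1/1897)/(-38) = (1/1897)*(-1/38) = -1/72086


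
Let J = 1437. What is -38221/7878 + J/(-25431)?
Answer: -327772979/66781806 ≈ -4.9081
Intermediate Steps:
-38221/7878 + J/(-25431) = -38221/7878 + 1437/(-25431) = -38221*1/7878 + 1437*(-1/25431) = -38221/7878 - 479/8477 = -327772979/66781806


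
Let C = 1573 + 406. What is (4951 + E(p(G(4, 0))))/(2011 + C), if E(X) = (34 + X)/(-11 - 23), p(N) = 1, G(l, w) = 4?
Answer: 168299/135660 ≈ 1.2406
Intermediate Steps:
C = 1979
E(X) = -1 - X/34 (E(X) = (34 + X)/(-34) = (34 + X)*(-1/34) = -1 - X/34)
(4951 + E(p(G(4, 0))))/(2011 + C) = (4951 + (-1 - 1/34*1))/(2011 + 1979) = (4951 + (-1 - 1/34))/3990 = (4951 - 35/34)*(1/3990) = (168299/34)*(1/3990) = 168299/135660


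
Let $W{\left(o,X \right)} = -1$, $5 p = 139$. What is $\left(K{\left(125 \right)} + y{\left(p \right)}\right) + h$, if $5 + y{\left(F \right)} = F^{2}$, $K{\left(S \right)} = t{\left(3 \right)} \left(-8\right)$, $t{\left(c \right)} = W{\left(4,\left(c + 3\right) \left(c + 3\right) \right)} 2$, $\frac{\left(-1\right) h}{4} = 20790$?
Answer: $- \frac{2059404}{25} \approx -82376.0$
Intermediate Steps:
$h = -83160$ ($h = \left(-4\right) 20790 = -83160$)
$p = \frac{139}{5}$ ($p = \frac{1}{5} \cdot 139 = \frac{139}{5} \approx 27.8$)
$t{\left(c \right)} = -2$ ($t{\left(c \right)} = \left(-1\right) 2 = -2$)
$K{\left(S \right)} = 16$ ($K{\left(S \right)} = \left(-2\right) \left(-8\right) = 16$)
$y{\left(F \right)} = -5 + F^{2}$
$\left(K{\left(125 \right)} + y{\left(p \right)}\right) + h = \left(16 - \left(5 - \left(\frac{139}{5}\right)^{2}\right)\right) - 83160 = \left(16 + \left(-5 + \frac{19321}{25}\right)\right) - 83160 = \left(16 + \frac{19196}{25}\right) - 83160 = \frac{19596}{25} - 83160 = - \frac{2059404}{25}$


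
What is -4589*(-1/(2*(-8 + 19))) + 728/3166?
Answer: 7272395/34826 ≈ 208.82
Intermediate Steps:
-4589*(-1/(2*(-8 + 19))) + 728/3166 = -4589/(11*(-2)) + 728*(1/3166) = -4589/(-22) + 364/1583 = -4589*(-1/22) + 364/1583 = 4589/22 + 364/1583 = 7272395/34826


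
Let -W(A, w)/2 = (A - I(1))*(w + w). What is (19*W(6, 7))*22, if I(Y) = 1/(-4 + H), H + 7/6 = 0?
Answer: -2247168/31 ≈ -72489.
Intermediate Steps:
H = -7/6 (H = -7/6 + 0 = -7/6 ≈ -1.1667)
I(Y) = -6/31 (I(Y) = 1/(-4 - 7/6) = 1/(-31/6) = -6/31)
W(A, w) = -4*w*(6/31 + A) (W(A, w) = -2*(A - 1*(-6/31))*(w + w) = -2*(A + 6/31)*2*w = -2*(6/31 + A)*2*w = -4*w*(6/31 + A))
(19*W(6, 7))*22 = (19*(-4/31*7*(6 + 31*6)))*22 = (19*(-4/31*7*(6 + 186)))*22 = (19*(-4/31*7*192))*22 = (19*(-5376/31))*22 = -102144/31*22 = -2247168/31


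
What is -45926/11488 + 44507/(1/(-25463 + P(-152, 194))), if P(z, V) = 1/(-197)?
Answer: -1282385613271807/1131568 ≈ -1.1333e+9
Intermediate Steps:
P(z, V) = -1/197
-45926/11488 + 44507/(1/(-25463 + P(-152, 194))) = -45926/11488 + 44507/(1/(-25463 - 1/197)) = -45926*1/11488 + 44507/(1/(-5016212/197)) = -22963/5744 + 44507/(-197/5016212) = -22963/5744 + 44507*(-5016212/197) = -22963/5744 - 223256547484/197 = -1282385613271807/1131568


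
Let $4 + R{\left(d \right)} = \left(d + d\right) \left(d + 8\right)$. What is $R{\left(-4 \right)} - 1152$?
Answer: $-1188$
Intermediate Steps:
$R{\left(d \right)} = -4 + 2 d \left(8 + d\right)$ ($R{\left(d \right)} = -4 + \left(d + d\right) \left(d + 8\right) = -4 + 2 d \left(8 + d\right)$)
$R{\left(-4 \right)} - 1152 = \left(-4 + 2 \left(-4\right)^{2} + 16 \left(-4\right)\right) - 1152 = \left(-4 + 2 \cdot 16 - 64\right) - 1152 = \left(-4 + 32 - 64\right) - 1152 = -36 - 1152 = -1188$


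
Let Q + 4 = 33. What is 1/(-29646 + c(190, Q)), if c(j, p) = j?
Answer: -1/29456 ≈ -3.3949e-5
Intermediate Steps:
Q = 29 (Q = -4 + 33 = 29)
1/(-29646 + c(190, Q)) = 1/(-29646 + 190) = 1/(-29456) = -1/29456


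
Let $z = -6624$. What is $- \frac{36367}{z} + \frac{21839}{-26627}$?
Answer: $\frac{823682573}{176377248} \approx 4.67$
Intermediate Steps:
$- \frac{36367}{z} + \frac{21839}{-26627} = - \frac{36367}{-6624} + \frac{21839}{-26627} = \left(-36367\right) \left(- \frac{1}{6624}\right) + 21839 \left(- \frac{1}{26627}\right) = \frac{36367}{6624} - \frac{21839}{26627} = \frac{823682573}{176377248}$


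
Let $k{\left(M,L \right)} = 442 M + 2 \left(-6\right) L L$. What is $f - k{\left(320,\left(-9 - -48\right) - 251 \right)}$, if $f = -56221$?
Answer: $341667$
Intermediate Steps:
$k{\left(M,L \right)} = - 12 L^{2} + 442 M$ ($k{\left(M,L \right)} = 442 M + - 12 L L = 442 M - 12 L^{2} = - 12 L^{2} + 442 M$)
$f - k{\left(320,\left(-9 - -48\right) - 251 \right)} = -56221 - \left(- 12 \left(\left(-9 - -48\right) - 251\right)^{2} + 442 \cdot 320\right) = -56221 - \left(- 12 \left(\left(-9 + 48\right) - 251\right)^{2} + 141440\right) = -56221 - \left(- 12 \left(39 - 251\right)^{2} + 141440\right) = -56221 - \left(- 12 \left(-212\right)^{2} + 141440\right) = -56221 - \left(\left(-12\right) 44944 + 141440\right) = -56221 - \left(-539328 + 141440\right) = -56221 - -397888 = -56221 + 397888 = 341667$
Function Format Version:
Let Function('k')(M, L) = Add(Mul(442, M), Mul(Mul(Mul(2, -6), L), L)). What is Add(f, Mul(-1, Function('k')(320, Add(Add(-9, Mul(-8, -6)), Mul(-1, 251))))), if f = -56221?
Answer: 341667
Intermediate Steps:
Function('k')(M, L) = Add(Mul(-12, Pow(L, 2)), Mul(442, M)) (Function('k')(M, L) = Add(Mul(442, M), Mul(Mul(-12, L), L)) = Add(Mul(442, M), Mul(-12, Pow(L, 2))) = Add(Mul(-12, Pow(L, 2)), Mul(442, M)))
Add(f, Mul(-1, Function('k')(320, Add(Add(-9, Mul(-8, -6)), Mul(-1, 251))))) = Add(-56221, Mul(-1, Add(Mul(-12, Pow(Add(Add(-9, Mul(-8, -6)), Mul(-1, 251)), 2)), Mul(442, 320)))) = Add(-56221, Mul(-1, Add(Mul(-12, Pow(Add(Add(-9, 48), -251), 2)), 141440))) = Add(-56221, Mul(-1, Add(Mul(-12, Pow(Add(39, -251), 2)), 141440))) = Add(-56221, Mul(-1, Add(Mul(-12, Pow(-212, 2)), 141440))) = Add(-56221, Mul(-1, Add(Mul(-12, 44944), 141440))) = Add(-56221, Mul(-1, Add(-539328, 141440))) = Add(-56221, Mul(-1, -397888)) = Add(-56221, 397888) = 341667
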